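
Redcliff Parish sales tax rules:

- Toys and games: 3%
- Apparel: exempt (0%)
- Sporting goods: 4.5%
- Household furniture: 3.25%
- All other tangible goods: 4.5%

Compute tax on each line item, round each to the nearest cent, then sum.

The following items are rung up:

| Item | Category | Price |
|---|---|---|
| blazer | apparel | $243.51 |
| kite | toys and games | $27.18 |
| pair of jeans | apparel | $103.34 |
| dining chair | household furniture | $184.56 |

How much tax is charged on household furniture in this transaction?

Dining chair $184.56: household furniture → 3.25% → $6.00
Tax on household furniture = $6.00

$6.00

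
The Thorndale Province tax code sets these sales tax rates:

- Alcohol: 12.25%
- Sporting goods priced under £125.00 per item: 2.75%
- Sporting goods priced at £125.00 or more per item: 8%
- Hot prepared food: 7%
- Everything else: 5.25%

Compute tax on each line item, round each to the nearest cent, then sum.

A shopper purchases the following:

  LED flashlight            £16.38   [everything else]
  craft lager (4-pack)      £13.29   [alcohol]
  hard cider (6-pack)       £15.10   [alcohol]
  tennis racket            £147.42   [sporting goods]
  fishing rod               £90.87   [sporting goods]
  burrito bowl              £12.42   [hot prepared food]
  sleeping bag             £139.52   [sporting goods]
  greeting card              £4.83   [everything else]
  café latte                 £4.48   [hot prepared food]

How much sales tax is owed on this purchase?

LED flashlight £16.38: everything else → 5.25% → £0.86
Craft lager (4-pack) £13.29: alcohol → 12.25% → £1.63
Hard cider (6-pack) £15.10: alcohol → 12.25% → £1.85
Tennis racket £147.42: sporting goods, £125.00 or more → 8% → £11.79
Fishing rod £90.87: sporting goods, under £125.00 → 2.75% → £2.50
Burrito bowl £12.42: hot prepared food → 7% → £0.87
Sleeping bag £139.52: sporting goods, £125.00 or more → 8% → £11.16
Greeting card £4.83: everything else → 5.25% → £0.25
Café latte £4.48: hot prepared food → 7% → £0.31
Total tax = £0.86 + £1.63 + £1.85 + £11.79 + £2.50 + £0.87 + £11.16 + £0.25 + £0.31 = £31.22

£31.22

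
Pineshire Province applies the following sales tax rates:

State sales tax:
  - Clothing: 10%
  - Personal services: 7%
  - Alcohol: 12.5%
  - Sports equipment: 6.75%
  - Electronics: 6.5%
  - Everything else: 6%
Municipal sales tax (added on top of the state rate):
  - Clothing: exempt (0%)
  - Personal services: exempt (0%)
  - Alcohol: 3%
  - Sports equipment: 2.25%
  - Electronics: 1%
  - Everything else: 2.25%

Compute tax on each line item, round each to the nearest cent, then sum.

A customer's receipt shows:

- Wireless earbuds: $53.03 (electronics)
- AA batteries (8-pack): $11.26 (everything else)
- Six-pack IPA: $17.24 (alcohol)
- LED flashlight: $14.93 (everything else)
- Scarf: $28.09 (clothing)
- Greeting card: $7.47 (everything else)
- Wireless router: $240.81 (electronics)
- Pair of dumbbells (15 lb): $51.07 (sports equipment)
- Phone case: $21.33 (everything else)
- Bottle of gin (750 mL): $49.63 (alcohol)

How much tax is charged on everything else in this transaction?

AA batteries (8-pack) $11.26: everything else → 6% + 2.25% municipal = 8.25% → $0.93
LED flashlight $14.93: everything else → 6% + 2.25% municipal = 8.25% → $1.23
Greeting card $7.47: everything else → 6% + 2.25% municipal = 8.25% → $0.62
Phone case $21.33: everything else → 6% + 2.25% municipal = 8.25% → $1.76
Tax on everything else = $0.93 + $1.23 + $0.62 + $1.76 = $4.54

$4.54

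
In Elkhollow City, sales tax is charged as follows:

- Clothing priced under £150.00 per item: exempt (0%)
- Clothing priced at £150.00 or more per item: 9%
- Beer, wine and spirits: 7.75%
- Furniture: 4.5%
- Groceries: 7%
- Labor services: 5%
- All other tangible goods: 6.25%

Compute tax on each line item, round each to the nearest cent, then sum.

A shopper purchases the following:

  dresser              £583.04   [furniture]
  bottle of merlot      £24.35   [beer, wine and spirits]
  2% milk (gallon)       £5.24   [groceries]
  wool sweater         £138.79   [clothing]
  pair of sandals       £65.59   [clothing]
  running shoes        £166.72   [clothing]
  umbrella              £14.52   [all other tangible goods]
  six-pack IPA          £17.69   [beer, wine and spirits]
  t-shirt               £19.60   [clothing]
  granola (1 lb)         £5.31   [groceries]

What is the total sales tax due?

Dresser £583.04: furniture → 4.5% → £26.24
Bottle of merlot £24.35: beer, wine and spirits → 7.75% → £1.89
2% milk (gallon) £5.24: groceries → 7% → £0.37
Wool sweater £138.79: clothing, under £150.00 → 0% → £0.00
Pair of sandals £65.59: clothing, under £150.00 → 0% → £0.00
Running shoes £166.72: clothing, £150.00 or more → 9% → £15.00
Umbrella £14.52: all other tangible goods → 6.25% → £0.91
Six-pack IPA £17.69: beer, wine and spirits → 7.75% → £1.37
T-shirt £19.60: clothing, under £150.00 → 0% → £0.00
Granola (1 lb) £5.31: groceries → 7% → £0.37
Total tax = £26.24 + £1.89 + £0.37 + £15.00 + £0.91 + £1.37 + £0.37 = £46.15

£46.15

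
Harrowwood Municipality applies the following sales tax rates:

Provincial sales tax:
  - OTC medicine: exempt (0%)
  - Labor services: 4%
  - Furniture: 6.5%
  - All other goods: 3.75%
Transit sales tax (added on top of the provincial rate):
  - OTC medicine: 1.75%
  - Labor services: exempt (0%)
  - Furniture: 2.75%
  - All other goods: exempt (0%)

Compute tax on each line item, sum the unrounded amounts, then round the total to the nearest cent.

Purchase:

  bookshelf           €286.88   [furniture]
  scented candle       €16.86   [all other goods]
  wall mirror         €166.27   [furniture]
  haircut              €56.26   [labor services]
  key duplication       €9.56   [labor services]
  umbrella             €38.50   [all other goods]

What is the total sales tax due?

Bookshelf €286.88: furniture → 6.5% + 2.75% transit = 9.25% → €26.5364
Scented candle €16.86: all other goods → 3.75% + 0% transit = 3.75% → €0.63225
Wall mirror €166.27: furniture → 6.5% + 2.75% transit = 9.25% → €15.379975
Haircut €56.26: labor services → 4% + 0% transit = 4% → €2.2504
Key duplication €9.56: labor services → 4% + 0% transit = 4% → €0.3824
Umbrella €38.50: all other goods → 3.75% + 0% transit = 3.75% → €1.44375
Unrounded tax sum = €46.625175 → €46.63

€46.63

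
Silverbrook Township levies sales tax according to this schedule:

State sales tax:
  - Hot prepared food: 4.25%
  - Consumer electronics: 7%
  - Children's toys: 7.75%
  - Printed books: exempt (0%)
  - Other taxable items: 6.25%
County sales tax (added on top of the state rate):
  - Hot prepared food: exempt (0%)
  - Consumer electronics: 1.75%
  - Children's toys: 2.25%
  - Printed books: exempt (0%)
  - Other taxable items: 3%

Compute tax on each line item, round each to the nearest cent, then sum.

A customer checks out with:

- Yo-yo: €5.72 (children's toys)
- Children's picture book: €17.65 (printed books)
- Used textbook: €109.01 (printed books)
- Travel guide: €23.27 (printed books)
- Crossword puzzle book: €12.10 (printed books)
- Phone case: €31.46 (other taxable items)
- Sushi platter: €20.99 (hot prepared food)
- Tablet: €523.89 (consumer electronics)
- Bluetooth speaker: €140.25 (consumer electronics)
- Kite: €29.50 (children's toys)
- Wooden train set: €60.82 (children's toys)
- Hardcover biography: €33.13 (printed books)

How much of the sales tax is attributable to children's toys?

€9.60

Yo-yo €5.72: children's toys → 7.75% + 2.25% county = 10% → €0.57
Kite €29.50: children's toys → 7.75% + 2.25% county = 10% → €2.95
Wooden train set €60.82: children's toys → 7.75% + 2.25% county = 10% → €6.08
Tax on children's toys = €0.57 + €2.95 + €6.08 = €9.60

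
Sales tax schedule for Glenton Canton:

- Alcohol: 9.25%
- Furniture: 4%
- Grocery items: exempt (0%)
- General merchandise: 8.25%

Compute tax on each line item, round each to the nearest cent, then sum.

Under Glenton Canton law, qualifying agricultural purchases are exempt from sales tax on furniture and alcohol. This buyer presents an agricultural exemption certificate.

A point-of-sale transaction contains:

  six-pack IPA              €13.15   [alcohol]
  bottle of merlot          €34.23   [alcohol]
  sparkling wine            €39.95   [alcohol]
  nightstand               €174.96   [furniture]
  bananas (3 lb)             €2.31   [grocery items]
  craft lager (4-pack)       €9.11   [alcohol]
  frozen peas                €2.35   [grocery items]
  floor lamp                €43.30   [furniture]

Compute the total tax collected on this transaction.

Six-pack IPA €13.15: alcohol, buyer-exempt → 0% → €0.00
Bottle of merlot €34.23: alcohol, buyer-exempt → 0% → €0.00
Sparkling wine €39.95: alcohol, buyer-exempt → 0% → €0.00
Nightstand €174.96: furniture, buyer-exempt → 0% → €0.00
Bananas (3 lb) €2.31: grocery items → 0% → €0.00
Craft lager (4-pack) €9.11: alcohol, buyer-exempt → 0% → €0.00
Frozen peas €2.35: grocery items → 0% → €0.00
Floor lamp €43.30: furniture, buyer-exempt → 0% → €0.00
Total tax = €0.00

€0.00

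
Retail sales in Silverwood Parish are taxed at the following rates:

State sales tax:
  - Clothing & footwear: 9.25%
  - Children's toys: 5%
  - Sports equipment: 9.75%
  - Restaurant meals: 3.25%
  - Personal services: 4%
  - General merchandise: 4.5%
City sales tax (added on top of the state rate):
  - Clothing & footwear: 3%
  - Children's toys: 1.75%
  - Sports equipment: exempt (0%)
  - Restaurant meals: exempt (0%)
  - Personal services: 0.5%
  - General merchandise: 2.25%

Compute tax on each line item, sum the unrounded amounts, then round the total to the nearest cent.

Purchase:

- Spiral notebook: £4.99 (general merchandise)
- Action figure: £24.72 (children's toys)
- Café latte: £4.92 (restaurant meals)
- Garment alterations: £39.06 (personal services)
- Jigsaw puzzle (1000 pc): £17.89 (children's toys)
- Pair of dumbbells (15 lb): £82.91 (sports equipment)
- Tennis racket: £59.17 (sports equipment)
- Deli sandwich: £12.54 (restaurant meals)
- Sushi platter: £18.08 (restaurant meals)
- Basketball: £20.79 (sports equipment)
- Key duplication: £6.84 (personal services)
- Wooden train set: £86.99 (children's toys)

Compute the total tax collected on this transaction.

Spiral notebook £4.99: general merchandise → 4.5% + 2.25% city = 6.75% → £0.336825
Action figure £24.72: children's toys → 5% + 1.75% city = 6.75% → £1.6686
Café latte £4.92: restaurant meals → 3.25% + 0% city = 3.25% → £0.1599
Garment alterations £39.06: personal services → 4% + 0.5% city = 4.5% → £1.7577
Jigsaw puzzle (1000 pc) £17.89: children's toys → 5% + 1.75% city = 6.75% → £1.207575
Pair of dumbbells (15 lb) £82.91: sports equipment → 9.75% + 0% city = 9.75% → £8.083725
Tennis racket £59.17: sports equipment → 9.75% + 0% city = 9.75% → £5.769075
Deli sandwich £12.54: restaurant meals → 3.25% + 0% city = 3.25% → £0.40755
Sushi platter £18.08: restaurant meals → 3.25% + 0% city = 3.25% → £0.5876
Basketball £20.79: sports equipment → 9.75% + 0% city = 9.75% → £2.027025
Key duplication £6.84: personal services → 4% + 0.5% city = 4.5% → £0.3078
Wooden train set £86.99: children's toys → 5% + 1.75% city = 6.75% → £5.871825
Unrounded tax sum = £28.1852 → £28.19

£28.19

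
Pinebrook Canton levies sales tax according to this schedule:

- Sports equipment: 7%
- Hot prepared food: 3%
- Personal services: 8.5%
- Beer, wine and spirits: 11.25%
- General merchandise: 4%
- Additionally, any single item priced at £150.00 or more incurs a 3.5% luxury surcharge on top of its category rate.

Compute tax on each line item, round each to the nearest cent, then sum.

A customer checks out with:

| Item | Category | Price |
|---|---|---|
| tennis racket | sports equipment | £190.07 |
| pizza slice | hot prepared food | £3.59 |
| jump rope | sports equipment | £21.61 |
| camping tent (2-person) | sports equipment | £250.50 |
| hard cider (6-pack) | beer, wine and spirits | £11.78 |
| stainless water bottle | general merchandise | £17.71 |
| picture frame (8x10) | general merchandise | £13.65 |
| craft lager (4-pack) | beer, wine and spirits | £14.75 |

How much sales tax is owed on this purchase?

Tennis racket £190.07: sports equipment → 7% + 3.5% surcharge = 10.5% → £19.96
Pizza slice £3.59: hot prepared food → 3% → £0.11
Jump rope £21.61: sports equipment → 7% → £1.51
Camping tent (2-person) £250.50: sports equipment → 7% + 3.5% surcharge = 10.5% → £26.30
Hard cider (6-pack) £11.78: beer, wine and spirits → 11.25% → £1.33
Stainless water bottle £17.71: general merchandise → 4% → £0.71
Picture frame (8x10) £13.65: general merchandise → 4% → £0.55
Craft lager (4-pack) £14.75: beer, wine and spirits → 11.25% → £1.66
Total tax = £19.96 + £0.11 + £1.51 + £26.30 + £1.33 + £0.71 + £0.55 + £1.66 = £52.13

£52.13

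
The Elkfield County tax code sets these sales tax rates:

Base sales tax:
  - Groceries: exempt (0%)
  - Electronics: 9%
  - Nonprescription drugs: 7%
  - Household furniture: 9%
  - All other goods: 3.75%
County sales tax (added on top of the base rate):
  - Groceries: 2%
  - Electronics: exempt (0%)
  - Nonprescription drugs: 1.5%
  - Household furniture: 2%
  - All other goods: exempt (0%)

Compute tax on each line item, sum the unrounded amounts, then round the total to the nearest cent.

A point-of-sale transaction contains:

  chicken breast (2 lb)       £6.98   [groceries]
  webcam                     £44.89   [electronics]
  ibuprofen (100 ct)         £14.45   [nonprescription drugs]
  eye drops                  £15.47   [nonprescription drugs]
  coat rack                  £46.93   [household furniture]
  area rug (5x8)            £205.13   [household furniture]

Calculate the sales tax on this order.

Chicken breast (2 lb) £6.98: groceries → 0% + 2% county = 2% → £0.1396
Webcam £44.89: electronics → 9% + 0% county = 9% → £4.0401
Ibuprofen (100 ct) £14.45: nonprescription drugs → 7% + 1.5% county = 8.5% → £1.22825
Eye drops £15.47: nonprescription drugs → 7% + 1.5% county = 8.5% → £1.31495
Coat rack £46.93: household furniture → 9% + 2% county = 11% → £5.1623
Area rug (5x8) £205.13: household furniture → 9% + 2% county = 11% → £22.5643
Unrounded tax sum = £34.4495 → £34.45

£34.45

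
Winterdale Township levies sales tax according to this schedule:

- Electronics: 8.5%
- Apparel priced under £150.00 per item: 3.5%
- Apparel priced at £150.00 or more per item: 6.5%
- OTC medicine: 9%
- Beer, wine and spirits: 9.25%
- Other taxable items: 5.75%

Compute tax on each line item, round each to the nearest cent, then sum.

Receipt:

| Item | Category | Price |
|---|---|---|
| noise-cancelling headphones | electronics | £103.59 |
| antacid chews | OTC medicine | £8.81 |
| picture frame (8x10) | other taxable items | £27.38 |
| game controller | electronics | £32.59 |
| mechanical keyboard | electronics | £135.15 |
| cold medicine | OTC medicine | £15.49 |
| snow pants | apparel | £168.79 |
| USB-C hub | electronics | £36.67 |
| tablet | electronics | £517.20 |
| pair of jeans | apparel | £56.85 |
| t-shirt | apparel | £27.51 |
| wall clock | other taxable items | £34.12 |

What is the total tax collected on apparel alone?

£13.92

Snow pants £168.79: apparel, £150.00 or more → 6.5% → £10.97
Pair of jeans £56.85: apparel, under £150.00 → 3.5% → £1.99
T-shirt £27.51: apparel, under £150.00 → 3.5% → £0.96
Tax on apparel = £10.97 + £1.99 + £0.96 = £13.92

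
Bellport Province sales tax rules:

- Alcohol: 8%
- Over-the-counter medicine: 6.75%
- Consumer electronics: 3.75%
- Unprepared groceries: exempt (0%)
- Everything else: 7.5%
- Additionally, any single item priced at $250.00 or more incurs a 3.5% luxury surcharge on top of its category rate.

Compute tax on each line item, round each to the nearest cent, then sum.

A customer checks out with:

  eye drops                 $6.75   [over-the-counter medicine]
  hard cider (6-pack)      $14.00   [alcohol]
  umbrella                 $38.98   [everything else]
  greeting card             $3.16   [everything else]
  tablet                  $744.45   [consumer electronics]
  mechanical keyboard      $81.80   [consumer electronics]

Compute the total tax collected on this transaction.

$61.78

Eye drops $6.75: over-the-counter medicine → 6.75% → $0.46
Hard cider (6-pack) $14.00: alcohol → 8% → $1.12
Umbrella $38.98: everything else → 7.5% → $2.92
Greeting card $3.16: everything else → 7.5% → $0.24
Tablet $744.45: consumer electronics → 3.75% + 3.5% surcharge = 7.25% → $53.97
Mechanical keyboard $81.80: consumer electronics → 3.75% → $3.07
Total tax = $0.46 + $1.12 + $2.92 + $0.24 + $53.97 + $3.07 = $61.78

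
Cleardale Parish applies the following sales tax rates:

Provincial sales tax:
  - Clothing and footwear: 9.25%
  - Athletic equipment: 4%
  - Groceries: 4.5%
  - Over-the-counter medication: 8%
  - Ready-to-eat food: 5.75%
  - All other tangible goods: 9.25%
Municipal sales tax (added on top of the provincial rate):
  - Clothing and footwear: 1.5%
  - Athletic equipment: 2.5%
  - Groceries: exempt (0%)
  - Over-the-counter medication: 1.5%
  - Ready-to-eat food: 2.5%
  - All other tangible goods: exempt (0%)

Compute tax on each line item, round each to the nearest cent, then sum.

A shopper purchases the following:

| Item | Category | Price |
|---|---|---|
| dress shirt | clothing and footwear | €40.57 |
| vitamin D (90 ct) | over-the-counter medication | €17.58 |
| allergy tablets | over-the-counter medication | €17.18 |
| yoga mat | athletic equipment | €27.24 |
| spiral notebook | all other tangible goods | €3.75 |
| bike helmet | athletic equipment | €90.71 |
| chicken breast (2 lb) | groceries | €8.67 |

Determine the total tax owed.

€16.07

Dress shirt €40.57: clothing and footwear → 9.25% + 1.5% municipal = 10.75% → €4.36
Vitamin D (90 ct) €17.58: over-the-counter medication → 8% + 1.5% municipal = 9.5% → €1.67
Allergy tablets €17.18: over-the-counter medication → 8% + 1.5% municipal = 9.5% → €1.63
Yoga mat €27.24: athletic equipment → 4% + 2.5% municipal = 6.5% → €1.77
Spiral notebook €3.75: all other tangible goods → 9.25% + 0% municipal = 9.25% → €0.35
Bike helmet €90.71: athletic equipment → 4% + 2.5% municipal = 6.5% → €5.90
Chicken breast (2 lb) €8.67: groceries → 4.5% + 0% municipal = 4.5% → €0.39
Total tax = €4.36 + €1.67 + €1.63 + €1.77 + €0.35 + €5.90 + €0.39 = €16.07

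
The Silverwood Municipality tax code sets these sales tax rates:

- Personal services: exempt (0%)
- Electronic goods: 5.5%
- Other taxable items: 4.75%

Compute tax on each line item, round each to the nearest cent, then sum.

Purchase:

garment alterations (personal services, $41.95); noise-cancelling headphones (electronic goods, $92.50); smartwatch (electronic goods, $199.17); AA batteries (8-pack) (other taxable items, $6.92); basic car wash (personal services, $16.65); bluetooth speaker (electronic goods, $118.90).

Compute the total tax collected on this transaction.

Garment alterations $41.95: personal services → 0% → $0.00
Noise-cancelling headphones $92.50: electronic goods → 5.5% → $5.09
Smartwatch $199.17: electronic goods → 5.5% → $10.95
AA batteries (8-pack) $6.92: other taxable items → 4.75% → $0.33
Basic car wash $16.65: personal services → 0% → $0.00
Bluetooth speaker $118.90: electronic goods → 5.5% → $6.54
Total tax = $5.09 + $10.95 + $0.33 + $6.54 = $22.91

$22.91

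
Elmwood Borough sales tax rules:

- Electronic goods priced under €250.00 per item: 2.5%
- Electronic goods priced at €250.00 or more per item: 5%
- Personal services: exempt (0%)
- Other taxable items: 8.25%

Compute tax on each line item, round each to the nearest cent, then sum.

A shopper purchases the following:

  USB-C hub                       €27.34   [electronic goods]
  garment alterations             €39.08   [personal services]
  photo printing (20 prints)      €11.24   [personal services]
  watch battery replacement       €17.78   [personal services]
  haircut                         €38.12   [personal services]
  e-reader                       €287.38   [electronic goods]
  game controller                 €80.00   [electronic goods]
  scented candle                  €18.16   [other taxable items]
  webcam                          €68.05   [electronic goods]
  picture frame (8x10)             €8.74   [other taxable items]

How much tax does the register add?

€20.97

USB-C hub €27.34: electronic goods, under €250.00 → 2.5% → €0.68
Garment alterations €39.08: personal services → 0% → €0.00
Photo printing (20 prints) €11.24: personal services → 0% → €0.00
Watch battery replacement €17.78: personal services → 0% → €0.00
Haircut €38.12: personal services → 0% → €0.00
E-reader €287.38: electronic goods, €250.00 or more → 5% → €14.37
Game controller €80.00: electronic goods, under €250.00 → 2.5% → €2.00
Scented candle €18.16: other taxable items → 8.25% → €1.50
Webcam €68.05: electronic goods, under €250.00 → 2.5% → €1.70
Picture frame (8x10) €8.74: other taxable items → 8.25% → €0.72
Total tax = €0.68 + €14.37 + €2.00 + €1.50 + €1.70 + €0.72 = €20.97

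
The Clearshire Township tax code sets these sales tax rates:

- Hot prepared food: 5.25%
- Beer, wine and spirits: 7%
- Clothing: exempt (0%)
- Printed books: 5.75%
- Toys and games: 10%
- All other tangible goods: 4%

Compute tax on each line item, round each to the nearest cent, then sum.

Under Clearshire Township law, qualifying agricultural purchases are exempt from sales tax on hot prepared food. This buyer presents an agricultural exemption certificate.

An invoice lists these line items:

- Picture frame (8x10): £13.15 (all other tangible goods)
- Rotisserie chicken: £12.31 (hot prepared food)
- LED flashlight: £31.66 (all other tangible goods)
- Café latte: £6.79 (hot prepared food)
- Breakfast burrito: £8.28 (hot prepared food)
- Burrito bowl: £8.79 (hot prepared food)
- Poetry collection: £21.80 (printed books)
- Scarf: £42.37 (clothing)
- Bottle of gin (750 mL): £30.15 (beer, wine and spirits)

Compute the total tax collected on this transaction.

Picture frame (8x10) £13.15: all other tangible goods → 4% → £0.53
Rotisserie chicken £12.31: hot prepared food, buyer-exempt → 0% → £0.00
LED flashlight £31.66: all other tangible goods → 4% → £1.27
Café latte £6.79: hot prepared food, buyer-exempt → 0% → £0.00
Breakfast burrito £8.28: hot prepared food, buyer-exempt → 0% → £0.00
Burrito bowl £8.79: hot prepared food, buyer-exempt → 0% → £0.00
Poetry collection £21.80: printed books → 5.75% → £1.25
Scarf £42.37: clothing → 0% → £0.00
Bottle of gin (750 mL) £30.15: beer, wine and spirits → 7% → £2.11
Total tax = £0.53 + £1.27 + £1.25 + £2.11 = £5.16

£5.16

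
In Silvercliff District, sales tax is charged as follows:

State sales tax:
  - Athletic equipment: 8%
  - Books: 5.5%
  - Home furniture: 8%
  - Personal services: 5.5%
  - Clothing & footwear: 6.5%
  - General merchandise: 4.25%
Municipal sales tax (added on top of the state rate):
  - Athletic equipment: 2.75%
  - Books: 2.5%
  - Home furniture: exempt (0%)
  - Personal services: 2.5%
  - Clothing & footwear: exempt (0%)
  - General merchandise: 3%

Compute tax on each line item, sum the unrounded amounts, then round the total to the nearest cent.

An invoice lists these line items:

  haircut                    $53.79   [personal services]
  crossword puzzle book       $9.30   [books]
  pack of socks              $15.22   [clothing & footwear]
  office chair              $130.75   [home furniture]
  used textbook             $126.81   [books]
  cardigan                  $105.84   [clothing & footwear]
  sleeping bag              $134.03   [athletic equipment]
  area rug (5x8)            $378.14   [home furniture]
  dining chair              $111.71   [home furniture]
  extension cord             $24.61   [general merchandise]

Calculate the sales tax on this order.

$88.90

Haircut $53.79: personal services → 5.5% + 2.5% municipal = 8% → $4.3032
Crossword puzzle book $9.30: books → 5.5% + 2.5% municipal = 8% → $0.744
Pack of socks $15.22: clothing & footwear → 6.5% + 0% municipal = 6.5% → $0.9893
Office chair $130.75: home furniture → 8% + 0% municipal = 8% → $10.46
Used textbook $126.81: books → 5.5% + 2.5% municipal = 8% → $10.1448
Cardigan $105.84: clothing & footwear → 6.5% + 0% municipal = 6.5% → $6.8796
Sleeping bag $134.03: athletic equipment → 8% + 2.75% municipal = 10.75% → $14.408225
Area rug (5x8) $378.14: home furniture → 8% + 0% municipal = 8% → $30.2512
Dining chair $111.71: home furniture → 8% + 0% municipal = 8% → $8.9368
Extension cord $24.61: general merchandise → 4.25% + 3% municipal = 7.25% → $1.784225
Unrounded tax sum = $88.90135 → $88.90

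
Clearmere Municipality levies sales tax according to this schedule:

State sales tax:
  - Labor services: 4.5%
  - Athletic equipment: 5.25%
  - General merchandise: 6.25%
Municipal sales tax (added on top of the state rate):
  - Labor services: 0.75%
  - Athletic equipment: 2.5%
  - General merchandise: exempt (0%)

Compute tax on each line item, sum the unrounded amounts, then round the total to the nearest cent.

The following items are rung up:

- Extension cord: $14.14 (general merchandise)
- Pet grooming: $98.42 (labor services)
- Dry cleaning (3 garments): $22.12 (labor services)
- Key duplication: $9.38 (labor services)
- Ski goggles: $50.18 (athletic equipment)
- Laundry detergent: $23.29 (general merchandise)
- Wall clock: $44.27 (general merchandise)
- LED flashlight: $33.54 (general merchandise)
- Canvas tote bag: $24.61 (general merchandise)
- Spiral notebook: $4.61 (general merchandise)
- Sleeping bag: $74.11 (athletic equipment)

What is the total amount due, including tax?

$424.15

Extension cord $14.14: general merchandise → 6.25% + 0% municipal = 6.25% → $0.88375
Pet grooming $98.42: labor services → 4.5% + 0.75% municipal = 5.25% → $5.16705
Dry cleaning (3 garments) $22.12: labor services → 4.5% + 0.75% municipal = 5.25% → $1.1613
Key duplication $9.38: labor services → 4.5% + 0.75% municipal = 5.25% → $0.49245
Ski goggles $50.18: athletic equipment → 5.25% + 2.5% municipal = 7.75% → $3.88895
Laundry detergent $23.29: general merchandise → 6.25% + 0% municipal = 6.25% → $1.455625
Wall clock $44.27: general merchandise → 6.25% + 0% municipal = 6.25% → $2.766875
LED flashlight $33.54: general merchandise → 6.25% + 0% municipal = 6.25% → $2.09625
Canvas tote bag $24.61: general merchandise → 6.25% + 0% municipal = 6.25% → $1.538125
Spiral notebook $4.61: general merchandise → 6.25% + 0% municipal = 6.25% → $0.288125
Sleeping bag $74.11: athletic equipment → 5.25% + 2.5% municipal = 7.75% → $5.743525
Subtotal = $398.67; unrounded tax = $25.482025 → $25.48; total due = $424.15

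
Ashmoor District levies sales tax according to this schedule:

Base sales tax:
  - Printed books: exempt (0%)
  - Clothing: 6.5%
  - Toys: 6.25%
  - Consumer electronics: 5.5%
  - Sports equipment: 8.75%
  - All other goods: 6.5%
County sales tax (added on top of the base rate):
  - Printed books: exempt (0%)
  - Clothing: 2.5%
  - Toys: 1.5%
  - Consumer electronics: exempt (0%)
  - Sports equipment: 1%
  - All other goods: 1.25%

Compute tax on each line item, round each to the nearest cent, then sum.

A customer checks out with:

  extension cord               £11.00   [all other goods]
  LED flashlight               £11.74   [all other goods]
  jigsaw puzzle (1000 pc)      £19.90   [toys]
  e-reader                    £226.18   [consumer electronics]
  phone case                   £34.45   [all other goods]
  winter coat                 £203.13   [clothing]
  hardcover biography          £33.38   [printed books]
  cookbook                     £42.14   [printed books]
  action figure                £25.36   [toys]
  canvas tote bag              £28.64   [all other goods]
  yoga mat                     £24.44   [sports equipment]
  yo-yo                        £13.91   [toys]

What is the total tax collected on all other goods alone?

Extension cord £11.00: all other goods → 6.5% + 1.25% county = 7.75% → £0.85
LED flashlight £11.74: all other goods → 6.5% + 1.25% county = 7.75% → £0.91
Phone case £34.45: all other goods → 6.5% + 1.25% county = 7.75% → £2.67
Canvas tote bag £28.64: all other goods → 6.5% + 1.25% county = 7.75% → £2.22
Tax on all other goods = £0.85 + £0.91 + £2.67 + £2.22 = £6.65

£6.65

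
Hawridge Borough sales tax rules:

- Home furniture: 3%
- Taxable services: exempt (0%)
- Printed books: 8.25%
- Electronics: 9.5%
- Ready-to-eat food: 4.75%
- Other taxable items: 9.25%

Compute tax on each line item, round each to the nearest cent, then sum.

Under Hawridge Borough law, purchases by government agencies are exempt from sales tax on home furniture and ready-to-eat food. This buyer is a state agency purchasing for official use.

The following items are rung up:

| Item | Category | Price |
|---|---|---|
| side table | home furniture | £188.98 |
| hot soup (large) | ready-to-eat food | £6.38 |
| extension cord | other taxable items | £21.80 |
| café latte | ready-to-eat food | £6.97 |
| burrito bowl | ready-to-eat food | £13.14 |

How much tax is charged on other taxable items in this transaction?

£2.02

Extension cord £21.80: other taxable items → 9.25% → £2.02
Tax on other taxable items = £2.02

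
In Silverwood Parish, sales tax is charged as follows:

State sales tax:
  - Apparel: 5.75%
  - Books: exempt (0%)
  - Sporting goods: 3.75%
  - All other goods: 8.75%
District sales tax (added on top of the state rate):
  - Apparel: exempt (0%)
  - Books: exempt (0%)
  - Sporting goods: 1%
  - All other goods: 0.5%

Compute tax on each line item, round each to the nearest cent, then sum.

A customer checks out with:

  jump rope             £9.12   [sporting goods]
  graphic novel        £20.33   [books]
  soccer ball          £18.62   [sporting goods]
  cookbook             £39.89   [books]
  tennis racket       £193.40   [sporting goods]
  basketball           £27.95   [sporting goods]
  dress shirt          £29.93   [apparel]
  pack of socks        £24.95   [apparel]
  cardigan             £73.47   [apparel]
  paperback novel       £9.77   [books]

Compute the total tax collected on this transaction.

£19.20

Jump rope £9.12: sporting goods → 3.75% + 1% district = 4.75% → £0.43
Graphic novel £20.33: books → 0% + 0% district = 0% → £0.00
Soccer ball £18.62: sporting goods → 3.75% + 1% district = 4.75% → £0.88
Cookbook £39.89: books → 0% + 0% district = 0% → £0.00
Tennis racket £193.40: sporting goods → 3.75% + 1% district = 4.75% → £9.19
Basketball £27.95: sporting goods → 3.75% + 1% district = 4.75% → £1.33
Dress shirt £29.93: apparel → 5.75% + 0% district = 5.75% → £1.72
Pack of socks £24.95: apparel → 5.75% + 0% district = 5.75% → £1.43
Cardigan £73.47: apparel → 5.75% + 0% district = 5.75% → £4.22
Paperback novel £9.77: books → 0% + 0% district = 0% → £0.00
Total tax = £0.43 + £0.88 + £9.19 + £1.33 + £1.72 + £1.43 + £4.22 = £19.20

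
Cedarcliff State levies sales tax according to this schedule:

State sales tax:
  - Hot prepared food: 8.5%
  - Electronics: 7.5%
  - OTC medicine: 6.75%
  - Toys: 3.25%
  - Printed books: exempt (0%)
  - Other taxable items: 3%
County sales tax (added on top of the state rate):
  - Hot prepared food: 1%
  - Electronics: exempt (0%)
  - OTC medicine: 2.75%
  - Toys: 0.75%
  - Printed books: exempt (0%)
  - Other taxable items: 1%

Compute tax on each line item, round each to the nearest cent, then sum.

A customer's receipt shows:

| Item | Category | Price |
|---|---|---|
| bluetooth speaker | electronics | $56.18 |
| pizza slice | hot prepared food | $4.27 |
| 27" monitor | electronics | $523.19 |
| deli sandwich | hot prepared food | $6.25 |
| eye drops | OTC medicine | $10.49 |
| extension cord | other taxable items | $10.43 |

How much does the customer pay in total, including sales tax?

Bluetooth speaker $56.18: electronics → 7.5% + 0% county = 7.5% → $4.21
Pizza slice $4.27: hot prepared food → 8.5% + 1% county = 9.5% → $0.41
27" monitor $523.19: electronics → 7.5% + 0% county = 7.5% → $39.24
Deli sandwich $6.25: hot prepared food → 8.5% + 1% county = 9.5% → $0.59
Eye drops $10.49: OTC medicine → 6.75% + 2.75% county = 9.5% → $1.00
Extension cord $10.43: other taxable items → 3% + 1% county = 4% → $0.42
Subtotal = $610.81; tax = $45.87; total due = $656.68

$656.68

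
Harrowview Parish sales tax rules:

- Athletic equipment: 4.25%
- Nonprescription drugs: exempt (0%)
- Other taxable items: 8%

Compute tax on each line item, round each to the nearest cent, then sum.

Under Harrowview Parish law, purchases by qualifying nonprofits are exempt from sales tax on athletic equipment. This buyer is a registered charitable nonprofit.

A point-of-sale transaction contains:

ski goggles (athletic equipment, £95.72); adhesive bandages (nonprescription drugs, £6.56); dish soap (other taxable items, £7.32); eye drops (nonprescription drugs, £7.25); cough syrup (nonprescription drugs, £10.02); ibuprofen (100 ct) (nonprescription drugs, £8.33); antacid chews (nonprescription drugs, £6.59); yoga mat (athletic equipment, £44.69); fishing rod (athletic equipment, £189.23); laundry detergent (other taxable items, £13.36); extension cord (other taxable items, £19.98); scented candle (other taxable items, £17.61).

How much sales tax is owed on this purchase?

£4.67

Ski goggles £95.72: athletic equipment, buyer-exempt → 0% → £0.00
Adhesive bandages £6.56: nonprescription drugs → 0% → £0.00
Dish soap £7.32: other taxable items → 8% → £0.59
Eye drops £7.25: nonprescription drugs → 0% → £0.00
Cough syrup £10.02: nonprescription drugs → 0% → £0.00
Ibuprofen (100 ct) £8.33: nonprescription drugs → 0% → £0.00
Antacid chews £6.59: nonprescription drugs → 0% → £0.00
Yoga mat £44.69: athletic equipment, buyer-exempt → 0% → £0.00
Fishing rod £189.23: athletic equipment, buyer-exempt → 0% → £0.00
Laundry detergent £13.36: other taxable items → 8% → £1.07
Extension cord £19.98: other taxable items → 8% → £1.60
Scented candle £17.61: other taxable items → 8% → £1.41
Total tax = £0.59 + £1.07 + £1.60 + £1.41 = £4.67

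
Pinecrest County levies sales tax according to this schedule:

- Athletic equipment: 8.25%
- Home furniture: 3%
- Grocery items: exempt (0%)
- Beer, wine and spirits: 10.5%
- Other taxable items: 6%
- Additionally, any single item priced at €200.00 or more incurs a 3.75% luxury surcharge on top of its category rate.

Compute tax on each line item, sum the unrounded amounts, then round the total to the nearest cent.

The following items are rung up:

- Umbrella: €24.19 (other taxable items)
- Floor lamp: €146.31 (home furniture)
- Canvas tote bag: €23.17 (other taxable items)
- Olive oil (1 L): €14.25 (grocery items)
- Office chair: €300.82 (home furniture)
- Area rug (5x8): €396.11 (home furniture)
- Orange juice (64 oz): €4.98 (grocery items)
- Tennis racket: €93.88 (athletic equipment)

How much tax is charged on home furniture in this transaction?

Floor lamp €146.31: home furniture → 3% → €4.3893
Office chair €300.82: home furniture → 3% + 3.75% surcharge = 6.75% → €20.30535
Area rug (5x8) €396.11: home furniture → 3% + 3.75% surcharge = 6.75% → €26.737425
Tax on home furniture: unrounded sum = €51.432075 → €51.43

€51.43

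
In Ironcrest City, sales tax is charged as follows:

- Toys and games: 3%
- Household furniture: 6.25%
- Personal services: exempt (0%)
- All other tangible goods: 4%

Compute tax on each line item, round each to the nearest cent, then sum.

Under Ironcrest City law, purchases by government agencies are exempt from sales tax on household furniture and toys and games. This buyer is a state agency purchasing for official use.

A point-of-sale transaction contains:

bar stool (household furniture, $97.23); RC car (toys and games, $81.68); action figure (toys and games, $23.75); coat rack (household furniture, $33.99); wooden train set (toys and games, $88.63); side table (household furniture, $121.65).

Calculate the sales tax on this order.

$0.00

Bar stool $97.23: household furniture, buyer-exempt → 0% → $0.00
RC car $81.68: toys and games, buyer-exempt → 0% → $0.00
Action figure $23.75: toys and games, buyer-exempt → 0% → $0.00
Coat rack $33.99: household furniture, buyer-exempt → 0% → $0.00
Wooden train set $88.63: toys and games, buyer-exempt → 0% → $0.00
Side table $121.65: household furniture, buyer-exempt → 0% → $0.00
Total tax = $0.00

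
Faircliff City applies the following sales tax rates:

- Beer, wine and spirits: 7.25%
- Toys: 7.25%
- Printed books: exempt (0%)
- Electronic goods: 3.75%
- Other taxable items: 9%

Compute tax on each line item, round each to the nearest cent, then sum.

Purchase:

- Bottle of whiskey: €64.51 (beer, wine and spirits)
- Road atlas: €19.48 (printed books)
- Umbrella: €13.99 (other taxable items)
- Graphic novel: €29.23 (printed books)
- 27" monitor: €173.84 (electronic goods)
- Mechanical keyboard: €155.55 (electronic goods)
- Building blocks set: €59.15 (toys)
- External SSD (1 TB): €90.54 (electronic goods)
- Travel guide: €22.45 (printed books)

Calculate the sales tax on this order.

€25.98

Bottle of whiskey €64.51: beer, wine and spirits → 7.25% → €4.68
Road atlas €19.48: printed books → 0% → €0.00
Umbrella €13.99: other taxable items → 9% → €1.26
Graphic novel €29.23: printed books → 0% → €0.00
27" monitor €173.84: electronic goods → 3.75% → €6.52
Mechanical keyboard €155.55: electronic goods → 3.75% → €5.83
Building blocks set €59.15: toys → 7.25% → €4.29
External SSD (1 TB) €90.54: electronic goods → 3.75% → €3.40
Travel guide €22.45: printed books → 0% → €0.00
Total tax = €4.68 + €1.26 + €6.52 + €5.83 + €4.29 + €3.40 = €25.98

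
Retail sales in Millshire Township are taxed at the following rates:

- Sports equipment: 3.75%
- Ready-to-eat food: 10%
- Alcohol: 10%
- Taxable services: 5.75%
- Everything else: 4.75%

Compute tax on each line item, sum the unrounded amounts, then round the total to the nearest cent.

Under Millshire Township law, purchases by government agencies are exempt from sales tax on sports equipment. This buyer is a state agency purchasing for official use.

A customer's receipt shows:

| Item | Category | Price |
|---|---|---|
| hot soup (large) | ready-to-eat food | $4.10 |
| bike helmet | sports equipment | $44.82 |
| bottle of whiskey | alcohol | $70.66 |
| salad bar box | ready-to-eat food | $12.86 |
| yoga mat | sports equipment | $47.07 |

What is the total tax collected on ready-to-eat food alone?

$1.70

Hot soup (large) $4.10: ready-to-eat food → 10% → $0.41
Salad bar box $12.86: ready-to-eat food → 10% → $1.286
Tax on ready-to-eat food: unrounded sum = $1.696 → $1.70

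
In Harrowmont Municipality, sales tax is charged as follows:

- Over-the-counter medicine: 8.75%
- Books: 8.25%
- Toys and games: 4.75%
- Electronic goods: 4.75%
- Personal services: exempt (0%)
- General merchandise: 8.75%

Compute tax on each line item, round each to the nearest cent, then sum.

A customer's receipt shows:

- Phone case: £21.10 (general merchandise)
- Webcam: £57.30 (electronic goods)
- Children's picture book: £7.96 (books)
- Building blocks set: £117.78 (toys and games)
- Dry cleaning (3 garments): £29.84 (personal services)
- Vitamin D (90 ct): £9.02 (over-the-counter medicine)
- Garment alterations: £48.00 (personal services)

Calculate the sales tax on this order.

£11.61

Phone case £21.10: general merchandise → 8.75% → £1.85
Webcam £57.30: electronic goods → 4.75% → £2.72
Children's picture book £7.96: books → 8.25% → £0.66
Building blocks set £117.78: toys and games → 4.75% → £5.59
Dry cleaning (3 garments) £29.84: personal services → 0% → £0.00
Vitamin D (90 ct) £9.02: over-the-counter medicine → 8.75% → £0.79
Garment alterations £48.00: personal services → 0% → £0.00
Total tax = £1.85 + £2.72 + £0.66 + £5.59 + £0.79 = £11.61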